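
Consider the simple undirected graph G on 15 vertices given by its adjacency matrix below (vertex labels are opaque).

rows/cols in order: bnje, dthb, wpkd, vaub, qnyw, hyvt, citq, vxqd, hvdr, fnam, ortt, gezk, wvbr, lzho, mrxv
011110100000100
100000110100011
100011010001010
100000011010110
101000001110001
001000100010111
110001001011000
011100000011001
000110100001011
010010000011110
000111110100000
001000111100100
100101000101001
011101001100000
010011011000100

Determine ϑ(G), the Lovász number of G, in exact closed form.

deg(hyvt) = 6; N(hyvt) = {wpkd, citq, ortt, wvbr, lzho, mrxv}.
N(fnam) = {dthb, qnyw, ortt, gezk, wvbr, lzho}, |N(fnam)| = 6.
deg(wvbr) = 6; N(wvbr) = {bnje, vaub, hyvt, fnam, gezk, mrxv}.
N(vxqd) = {dthb, wpkd, vaub, ortt, gezk, mrxv}, |N(vxqd)| = 6.
6-regular, N=15; Kneser-type, 2-subsets of [6].
spec(A) ≈ [6.0, 1.0, -3.0] (distinct, 5 d.p.).
ϑ = −N·λ_min/(λ_max−λ_min) = −15·(-3)/(6−(-3)) = 5.
= 5.0000000… (decimal).

5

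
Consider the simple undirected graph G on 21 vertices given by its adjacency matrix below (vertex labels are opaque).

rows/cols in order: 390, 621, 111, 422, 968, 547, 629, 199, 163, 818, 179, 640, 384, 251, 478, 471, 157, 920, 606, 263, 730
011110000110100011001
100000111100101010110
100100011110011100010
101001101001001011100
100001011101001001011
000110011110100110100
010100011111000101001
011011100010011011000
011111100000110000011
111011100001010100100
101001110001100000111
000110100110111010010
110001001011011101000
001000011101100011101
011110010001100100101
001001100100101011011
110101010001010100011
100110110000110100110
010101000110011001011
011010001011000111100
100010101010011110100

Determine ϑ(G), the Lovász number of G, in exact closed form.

Vertex 179 has 10 neighbors: 390, 111, 547, 629, 199, 640, 384, 606, 263, 730.
N(629) = {621, 422, 199, 163, 818, 179, 640, 471, 920, 730}, |N(629)| = 10.
deg(263) = 10; N(263) = {621, 111, 968, 163, 179, 640, 471, 157, 920, 606}.
N(390) = {621, 111, 422, 968, 818, 179, 384, 157, 920, 730}, |N(390)| = 10.
21-vertex 10-regular graph: Kneser K(7,2) on C(7,2)=21 vertices.
A has 3 distinct eigenvalues ≈ [10.0, 1.0, -4.0].
With N=21: ϑ(G) = 21·(-1*(-4))/(10−(-4)) = 6.
= 6.0000000… (decimal).

6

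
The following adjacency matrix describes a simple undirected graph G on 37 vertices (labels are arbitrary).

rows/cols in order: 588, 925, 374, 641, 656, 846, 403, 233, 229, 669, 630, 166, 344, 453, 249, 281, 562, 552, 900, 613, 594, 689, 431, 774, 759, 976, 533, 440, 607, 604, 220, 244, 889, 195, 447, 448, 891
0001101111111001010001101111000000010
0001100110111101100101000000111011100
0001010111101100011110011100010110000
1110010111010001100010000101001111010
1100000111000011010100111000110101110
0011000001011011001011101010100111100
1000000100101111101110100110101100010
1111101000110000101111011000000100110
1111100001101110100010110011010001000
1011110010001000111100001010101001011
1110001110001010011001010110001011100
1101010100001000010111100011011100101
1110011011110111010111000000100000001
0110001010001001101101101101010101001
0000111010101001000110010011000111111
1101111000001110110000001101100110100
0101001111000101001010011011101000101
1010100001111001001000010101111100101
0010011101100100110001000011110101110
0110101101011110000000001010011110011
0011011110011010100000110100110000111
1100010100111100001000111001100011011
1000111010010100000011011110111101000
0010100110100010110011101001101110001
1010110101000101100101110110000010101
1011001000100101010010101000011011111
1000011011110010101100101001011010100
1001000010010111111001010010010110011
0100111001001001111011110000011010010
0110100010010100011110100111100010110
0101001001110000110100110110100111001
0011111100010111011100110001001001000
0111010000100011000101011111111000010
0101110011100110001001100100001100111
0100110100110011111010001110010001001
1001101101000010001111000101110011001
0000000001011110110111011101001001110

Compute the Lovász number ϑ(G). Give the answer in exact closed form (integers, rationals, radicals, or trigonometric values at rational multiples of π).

deg(229) = 18; N(229) = {588, 925, 374, 641, 656, 669, 630, 344, 453, 249, 562, 594, 431, 774, 533, 440, 604, 195}.
deg(846) = 18; N(846) = {374, 641, 669, 166, 344, 249, 281, 900, 594, 689, 431, 759, 533, 607, 244, 889, 195, 447}.
deg(594) = 18; N(594) = {374, 641, 846, 403, 233, 229, 166, 344, 249, 562, 431, 774, 976, 607, 604, 447, 448, 891}.
Vertex 166 has 18 neighbors: 588, 925, 641, 846, 233, 344, 552, 613, 594, 689, 431, 533, 440, 604, 220, 244, 447, 891.
37-vertex 18-regular graph: SR(37,18,8,9) — a Paley graph.
A has 3 distinct eigenvalues ≈ [18.0, 2.54138, -3.54138].
Lovász (edge-transitive): ϑ = −37·(-sqrt(37)/2 - 1/2)/((18)−(-sqrt(37)/2 - 1/2)) = sqrt(37).
= 6.08276253… (decimal).

sqrt(37)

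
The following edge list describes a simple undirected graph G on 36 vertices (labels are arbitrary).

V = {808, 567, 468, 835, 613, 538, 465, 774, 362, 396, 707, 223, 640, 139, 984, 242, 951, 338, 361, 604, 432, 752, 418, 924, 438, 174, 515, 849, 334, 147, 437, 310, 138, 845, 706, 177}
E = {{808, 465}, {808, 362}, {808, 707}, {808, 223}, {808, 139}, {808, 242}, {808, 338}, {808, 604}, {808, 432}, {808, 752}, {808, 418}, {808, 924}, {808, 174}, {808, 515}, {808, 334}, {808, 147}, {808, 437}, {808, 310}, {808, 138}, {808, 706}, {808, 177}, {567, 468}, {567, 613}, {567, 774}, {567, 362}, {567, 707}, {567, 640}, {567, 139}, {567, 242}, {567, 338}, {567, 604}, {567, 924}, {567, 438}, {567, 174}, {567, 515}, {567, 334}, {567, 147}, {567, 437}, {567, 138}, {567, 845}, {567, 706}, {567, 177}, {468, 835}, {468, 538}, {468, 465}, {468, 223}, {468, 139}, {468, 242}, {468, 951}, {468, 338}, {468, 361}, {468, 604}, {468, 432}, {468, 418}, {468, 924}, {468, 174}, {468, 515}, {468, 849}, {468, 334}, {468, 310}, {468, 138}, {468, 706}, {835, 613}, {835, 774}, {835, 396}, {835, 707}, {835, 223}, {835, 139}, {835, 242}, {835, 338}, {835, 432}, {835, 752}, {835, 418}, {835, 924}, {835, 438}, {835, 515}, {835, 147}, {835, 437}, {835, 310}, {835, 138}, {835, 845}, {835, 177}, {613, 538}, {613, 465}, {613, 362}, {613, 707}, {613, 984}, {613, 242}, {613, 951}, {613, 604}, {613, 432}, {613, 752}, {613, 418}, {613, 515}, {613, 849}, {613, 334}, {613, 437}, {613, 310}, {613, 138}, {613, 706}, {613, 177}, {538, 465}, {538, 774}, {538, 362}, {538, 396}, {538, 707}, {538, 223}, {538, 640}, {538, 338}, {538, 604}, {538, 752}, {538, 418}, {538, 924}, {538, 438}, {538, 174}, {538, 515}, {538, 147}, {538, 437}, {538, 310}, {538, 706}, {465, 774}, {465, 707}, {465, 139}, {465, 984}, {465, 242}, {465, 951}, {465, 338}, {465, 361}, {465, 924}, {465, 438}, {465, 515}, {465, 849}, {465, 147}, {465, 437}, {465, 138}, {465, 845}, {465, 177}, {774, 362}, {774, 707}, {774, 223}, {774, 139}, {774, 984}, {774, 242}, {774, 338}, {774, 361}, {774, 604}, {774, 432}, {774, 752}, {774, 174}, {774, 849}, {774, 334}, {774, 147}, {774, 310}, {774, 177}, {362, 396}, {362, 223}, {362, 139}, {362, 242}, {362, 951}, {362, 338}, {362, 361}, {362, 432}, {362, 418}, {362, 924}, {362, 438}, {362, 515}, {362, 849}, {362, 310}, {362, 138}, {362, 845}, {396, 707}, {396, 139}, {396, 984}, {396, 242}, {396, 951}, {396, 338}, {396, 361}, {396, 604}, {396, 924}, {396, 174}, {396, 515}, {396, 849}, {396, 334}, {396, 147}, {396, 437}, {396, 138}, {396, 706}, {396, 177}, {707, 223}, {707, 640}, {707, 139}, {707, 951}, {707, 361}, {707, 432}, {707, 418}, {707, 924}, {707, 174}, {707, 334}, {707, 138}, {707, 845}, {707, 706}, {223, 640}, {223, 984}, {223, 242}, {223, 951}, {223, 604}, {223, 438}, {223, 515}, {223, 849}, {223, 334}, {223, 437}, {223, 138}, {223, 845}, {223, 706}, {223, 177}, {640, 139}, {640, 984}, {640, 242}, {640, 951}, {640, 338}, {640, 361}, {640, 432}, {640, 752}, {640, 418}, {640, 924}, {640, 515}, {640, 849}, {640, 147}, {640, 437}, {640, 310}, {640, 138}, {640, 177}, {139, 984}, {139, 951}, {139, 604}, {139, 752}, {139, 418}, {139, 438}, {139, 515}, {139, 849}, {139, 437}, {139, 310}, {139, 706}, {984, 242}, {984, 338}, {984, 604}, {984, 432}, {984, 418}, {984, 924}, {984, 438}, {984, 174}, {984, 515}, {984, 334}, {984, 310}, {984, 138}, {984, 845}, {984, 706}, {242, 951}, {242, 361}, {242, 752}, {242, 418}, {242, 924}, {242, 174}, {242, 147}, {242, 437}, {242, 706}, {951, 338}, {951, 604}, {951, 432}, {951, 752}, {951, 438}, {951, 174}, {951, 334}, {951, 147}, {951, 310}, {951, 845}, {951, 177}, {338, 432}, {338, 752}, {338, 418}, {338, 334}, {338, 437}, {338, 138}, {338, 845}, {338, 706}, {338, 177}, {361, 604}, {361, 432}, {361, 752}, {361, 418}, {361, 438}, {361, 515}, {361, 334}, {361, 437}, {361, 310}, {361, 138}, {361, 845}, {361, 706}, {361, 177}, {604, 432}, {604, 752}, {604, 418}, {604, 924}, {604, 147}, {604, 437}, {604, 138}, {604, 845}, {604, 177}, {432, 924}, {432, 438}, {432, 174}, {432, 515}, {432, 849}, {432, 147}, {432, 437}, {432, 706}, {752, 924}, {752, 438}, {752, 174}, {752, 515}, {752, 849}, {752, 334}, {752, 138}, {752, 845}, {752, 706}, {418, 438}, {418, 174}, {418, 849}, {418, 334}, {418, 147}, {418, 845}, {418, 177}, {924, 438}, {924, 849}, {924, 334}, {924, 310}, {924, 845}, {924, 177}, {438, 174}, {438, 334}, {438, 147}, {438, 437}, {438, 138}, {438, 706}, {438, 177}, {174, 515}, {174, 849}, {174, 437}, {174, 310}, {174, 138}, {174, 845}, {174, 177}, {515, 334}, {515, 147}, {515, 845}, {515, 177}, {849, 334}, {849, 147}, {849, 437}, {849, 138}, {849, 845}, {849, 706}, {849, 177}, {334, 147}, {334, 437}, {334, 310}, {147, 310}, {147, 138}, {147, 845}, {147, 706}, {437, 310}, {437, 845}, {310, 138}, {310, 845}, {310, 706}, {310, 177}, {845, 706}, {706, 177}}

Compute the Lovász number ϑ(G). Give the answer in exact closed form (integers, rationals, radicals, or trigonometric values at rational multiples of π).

deg(808) = 21; N(808) = {465, 362, 707, 223, 139, 242, 338, 604, 432, 752, 418, 924, 174, 515, 334, 147, 437, 310, 138, 706, 177}.
Vertex 468 has 21 neighbors: 567, 835, 538, 465, 223, 139, 242, 951, 338, 361, 604, 432, 418, 924, 174, 515, 849, 334, 310, 138, 706.
N(147) = {808, 567, 835, 538, 465, 774, 396, 640, 242, 951, 604, 432, 418, 438, 515, 849, 334, 310, 138, 845, 706}, |N(147)| = 21.
Vertex 604 has 21 neighbors: 808, 567, 468, 613, 538, 774, 396, 223, 139, 984, 951, 361, 432, 752, 418, 924, 147, 437, 138, 845, 177.
36-vertex 21-regular graph: Kneser-type, 2-subsets of [9].
A has 3 distinct eigenvalues ≈ [21.0, 1.0, -6.0].
ϑ = −N·λ_min/(λ_max−λ_min) = −36·(-6)/(21−(-6)) = 8.
≈ 8.000000000 (to 9 d.p.).

8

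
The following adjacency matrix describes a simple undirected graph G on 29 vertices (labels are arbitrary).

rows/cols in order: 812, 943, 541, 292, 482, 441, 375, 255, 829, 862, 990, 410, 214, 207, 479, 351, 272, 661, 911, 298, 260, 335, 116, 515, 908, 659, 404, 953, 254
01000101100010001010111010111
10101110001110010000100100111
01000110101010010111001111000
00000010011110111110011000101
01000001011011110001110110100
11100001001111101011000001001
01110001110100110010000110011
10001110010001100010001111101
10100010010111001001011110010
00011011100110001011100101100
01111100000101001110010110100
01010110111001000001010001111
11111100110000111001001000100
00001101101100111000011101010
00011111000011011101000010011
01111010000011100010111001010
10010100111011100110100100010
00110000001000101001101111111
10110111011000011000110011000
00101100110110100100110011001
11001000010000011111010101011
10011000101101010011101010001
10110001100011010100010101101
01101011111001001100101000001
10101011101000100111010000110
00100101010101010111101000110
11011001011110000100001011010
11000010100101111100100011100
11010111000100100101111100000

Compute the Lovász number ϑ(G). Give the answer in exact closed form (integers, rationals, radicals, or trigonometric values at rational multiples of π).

sqrt(29)

N(943) = {812, 541, 482, 441, 375, 990, 410, 214, 351, 260, 515, 404, 953, 254}, |N(943)| = 14.
Vertex 254 has 14 neighbors: 812, 943, 292, 441, 375, 255, 410, 479, 661, 298, 260, 335, 116, 515.
deg(441) = 14; N(441) = {812, 943, 541, 255, 990, 410, 214, 207, 479, 272, 911, 298, 659, 254}.
Vertex 953 has 14 neighbors: 812, 943, 375, 829, 410, 207, 479, 351, 272, 661, 260, 908, 659, 404.
29-vertex 14-regular graph: Paley(29): SR with (k,λ,μ)=(14,6,7).
spec(A) ≈ [14.0, 2.1926, -3.1926] (distinct, 4 d.p.).
−29·(-sqrt(29)/2 - 1/2) / ((14)−(-sqrt(29)/2 - 1/2)) = sqrt(29) = ϑ(G).
ϑ(G) ≈ 5.3852.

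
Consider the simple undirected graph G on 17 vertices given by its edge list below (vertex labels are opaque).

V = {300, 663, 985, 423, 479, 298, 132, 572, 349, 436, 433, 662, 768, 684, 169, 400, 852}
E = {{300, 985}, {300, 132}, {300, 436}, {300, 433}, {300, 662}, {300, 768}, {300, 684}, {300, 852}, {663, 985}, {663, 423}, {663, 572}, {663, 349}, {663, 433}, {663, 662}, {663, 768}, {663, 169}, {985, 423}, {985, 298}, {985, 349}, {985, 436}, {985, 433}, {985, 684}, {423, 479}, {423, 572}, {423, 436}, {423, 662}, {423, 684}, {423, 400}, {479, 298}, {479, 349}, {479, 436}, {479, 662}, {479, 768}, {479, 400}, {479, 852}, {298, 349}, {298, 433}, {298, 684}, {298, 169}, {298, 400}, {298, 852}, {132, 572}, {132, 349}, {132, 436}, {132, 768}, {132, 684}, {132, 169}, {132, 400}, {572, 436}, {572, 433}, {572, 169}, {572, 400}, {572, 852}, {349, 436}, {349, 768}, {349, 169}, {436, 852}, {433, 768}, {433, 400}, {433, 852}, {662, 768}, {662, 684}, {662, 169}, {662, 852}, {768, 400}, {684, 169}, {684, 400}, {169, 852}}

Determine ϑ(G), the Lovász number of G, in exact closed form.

Vertex 572 has 8 neighbors: 663, 423, 132, 436, 433, 169, 400, 852.
deg(436) = 8; N(436) = {300, 985, 423, 479, 132, 572, 349, 852}.
N(662) = {300, 663, 423, 479, 768, 684, 169, 852}, |N(662)| = 8.
N(684) = {300, 985, 423, 298, 132, 662, 169, 400}, |N(684)| = 8.
Regular of degree 8 on 17 vertices: strongly regular (17,8,3,4).
Distinct eigenvalues (to 5 d.p.): [8.0, 1.56155, -2.56155].
Lovász: ϑ = −17(-sqrt(17)/2 - 1/2)/(8+-(-sqrt(17)/2 - 1/2)) = sqrt(17).
= 4.123106… (decimal).

sqrt(17)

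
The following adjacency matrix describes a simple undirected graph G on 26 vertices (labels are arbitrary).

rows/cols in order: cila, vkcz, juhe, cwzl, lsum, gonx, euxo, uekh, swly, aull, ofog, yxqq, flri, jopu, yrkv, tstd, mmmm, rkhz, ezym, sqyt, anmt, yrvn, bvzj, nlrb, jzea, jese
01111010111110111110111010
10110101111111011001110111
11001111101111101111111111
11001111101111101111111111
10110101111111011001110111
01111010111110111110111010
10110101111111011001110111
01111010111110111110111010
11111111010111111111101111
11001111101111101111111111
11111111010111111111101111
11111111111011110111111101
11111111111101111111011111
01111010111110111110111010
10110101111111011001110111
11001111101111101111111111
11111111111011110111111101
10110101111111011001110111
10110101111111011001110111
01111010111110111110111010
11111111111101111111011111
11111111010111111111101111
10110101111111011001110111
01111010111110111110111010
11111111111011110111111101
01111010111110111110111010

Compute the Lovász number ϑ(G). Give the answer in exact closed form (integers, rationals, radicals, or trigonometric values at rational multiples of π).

Vertex flri has 24 neighbors: cila, vkcz, juhe, cwzl, lsum, gonx, euxo, uekh, swly, aull, ofog, yxqq, jopu, yrkv, tstd, mmmm, rkhz, ezym, sqyt, yrvn, bvzj, nlrb, jzea, jese.
N(cwzl) = {cila, vkcz, lsum, gonx, euxo, uekh, swly, ofog, yxqq, flri, jopu, yrkv, mmmm, rkhz, ezym, sqyt, anmt, yrvn, bvzj, nlrb, jzea, jese}, |N(cwzl)| = 22.
N(gonx) = {vkcz, juhe, cwzl, lsum, euxo, swly, aull, ofog, yxqq, flri, yrkv, tstd, mmmm, rkhz, ezym, anmt, yrvn, bvzj, jzea}, |N(gonx)| = 19.
N(tstd) = {cila, vkcz, lsum, gonx, euxo, uekh, swly, ofog, yxqq, flri, jopu, yrkv, mmmm, rkhz, ezym, sqyt, anmt, yrvn, bvzj, nlrb, jzea, jese}, |N(tstd)| = 22.
G = K_{7,7,4,3,3,2}: α = 7 = χ(Ḡ), so ϑ = 7.
Numerically 7.00000.
α=7, χ(Ḡ)=7; ϑ=7 lies between (collapsed).

7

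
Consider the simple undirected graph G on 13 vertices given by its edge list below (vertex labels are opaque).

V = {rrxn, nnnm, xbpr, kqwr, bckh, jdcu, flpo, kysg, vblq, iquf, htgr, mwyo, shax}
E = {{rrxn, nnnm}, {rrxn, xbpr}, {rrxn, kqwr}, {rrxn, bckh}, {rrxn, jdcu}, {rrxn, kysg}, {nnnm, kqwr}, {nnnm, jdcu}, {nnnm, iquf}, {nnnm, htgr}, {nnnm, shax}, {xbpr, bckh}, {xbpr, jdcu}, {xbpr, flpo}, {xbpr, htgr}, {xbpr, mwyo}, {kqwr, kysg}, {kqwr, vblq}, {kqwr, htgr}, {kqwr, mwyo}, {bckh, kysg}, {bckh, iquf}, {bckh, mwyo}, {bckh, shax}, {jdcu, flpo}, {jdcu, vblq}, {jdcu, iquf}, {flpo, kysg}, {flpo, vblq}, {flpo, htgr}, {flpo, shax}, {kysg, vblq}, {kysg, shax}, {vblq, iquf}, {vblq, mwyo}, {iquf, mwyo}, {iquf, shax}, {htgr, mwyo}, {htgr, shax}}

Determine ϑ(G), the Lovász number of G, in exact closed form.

N(jdcu) = {rrxn, nnnm, xbpr, flpo, vblq, iquf}, |N(jdcu)| = 6.
deg(iquf) = 6; N(iquf) = {nnnm, bckh, jdcu, vblq, mwyo, shax}.
N(rrxn) = {nnnm, xbpr, kqwr, bckh, jdcu, kysg}, |N(rrxn)| = 6.
N(mwyo) = {xbpr, kqwr, bckh, vblq, iquf, htgr}, |N(mwyo)| = 6.
G on 13 vertices is 6-regular; strongly regular (13,6,2,3).
A has 3 distinct eigenvalues ≈ [6.0, 1.303, -2.303].
Lovász: ϑ = −13(-sqrt(13)/2 - 1/2)/(6+-(-sqrt(13)/2 - 1/2)) = sqrt(13).
= 3.6056… (decimal).

sqrt(13)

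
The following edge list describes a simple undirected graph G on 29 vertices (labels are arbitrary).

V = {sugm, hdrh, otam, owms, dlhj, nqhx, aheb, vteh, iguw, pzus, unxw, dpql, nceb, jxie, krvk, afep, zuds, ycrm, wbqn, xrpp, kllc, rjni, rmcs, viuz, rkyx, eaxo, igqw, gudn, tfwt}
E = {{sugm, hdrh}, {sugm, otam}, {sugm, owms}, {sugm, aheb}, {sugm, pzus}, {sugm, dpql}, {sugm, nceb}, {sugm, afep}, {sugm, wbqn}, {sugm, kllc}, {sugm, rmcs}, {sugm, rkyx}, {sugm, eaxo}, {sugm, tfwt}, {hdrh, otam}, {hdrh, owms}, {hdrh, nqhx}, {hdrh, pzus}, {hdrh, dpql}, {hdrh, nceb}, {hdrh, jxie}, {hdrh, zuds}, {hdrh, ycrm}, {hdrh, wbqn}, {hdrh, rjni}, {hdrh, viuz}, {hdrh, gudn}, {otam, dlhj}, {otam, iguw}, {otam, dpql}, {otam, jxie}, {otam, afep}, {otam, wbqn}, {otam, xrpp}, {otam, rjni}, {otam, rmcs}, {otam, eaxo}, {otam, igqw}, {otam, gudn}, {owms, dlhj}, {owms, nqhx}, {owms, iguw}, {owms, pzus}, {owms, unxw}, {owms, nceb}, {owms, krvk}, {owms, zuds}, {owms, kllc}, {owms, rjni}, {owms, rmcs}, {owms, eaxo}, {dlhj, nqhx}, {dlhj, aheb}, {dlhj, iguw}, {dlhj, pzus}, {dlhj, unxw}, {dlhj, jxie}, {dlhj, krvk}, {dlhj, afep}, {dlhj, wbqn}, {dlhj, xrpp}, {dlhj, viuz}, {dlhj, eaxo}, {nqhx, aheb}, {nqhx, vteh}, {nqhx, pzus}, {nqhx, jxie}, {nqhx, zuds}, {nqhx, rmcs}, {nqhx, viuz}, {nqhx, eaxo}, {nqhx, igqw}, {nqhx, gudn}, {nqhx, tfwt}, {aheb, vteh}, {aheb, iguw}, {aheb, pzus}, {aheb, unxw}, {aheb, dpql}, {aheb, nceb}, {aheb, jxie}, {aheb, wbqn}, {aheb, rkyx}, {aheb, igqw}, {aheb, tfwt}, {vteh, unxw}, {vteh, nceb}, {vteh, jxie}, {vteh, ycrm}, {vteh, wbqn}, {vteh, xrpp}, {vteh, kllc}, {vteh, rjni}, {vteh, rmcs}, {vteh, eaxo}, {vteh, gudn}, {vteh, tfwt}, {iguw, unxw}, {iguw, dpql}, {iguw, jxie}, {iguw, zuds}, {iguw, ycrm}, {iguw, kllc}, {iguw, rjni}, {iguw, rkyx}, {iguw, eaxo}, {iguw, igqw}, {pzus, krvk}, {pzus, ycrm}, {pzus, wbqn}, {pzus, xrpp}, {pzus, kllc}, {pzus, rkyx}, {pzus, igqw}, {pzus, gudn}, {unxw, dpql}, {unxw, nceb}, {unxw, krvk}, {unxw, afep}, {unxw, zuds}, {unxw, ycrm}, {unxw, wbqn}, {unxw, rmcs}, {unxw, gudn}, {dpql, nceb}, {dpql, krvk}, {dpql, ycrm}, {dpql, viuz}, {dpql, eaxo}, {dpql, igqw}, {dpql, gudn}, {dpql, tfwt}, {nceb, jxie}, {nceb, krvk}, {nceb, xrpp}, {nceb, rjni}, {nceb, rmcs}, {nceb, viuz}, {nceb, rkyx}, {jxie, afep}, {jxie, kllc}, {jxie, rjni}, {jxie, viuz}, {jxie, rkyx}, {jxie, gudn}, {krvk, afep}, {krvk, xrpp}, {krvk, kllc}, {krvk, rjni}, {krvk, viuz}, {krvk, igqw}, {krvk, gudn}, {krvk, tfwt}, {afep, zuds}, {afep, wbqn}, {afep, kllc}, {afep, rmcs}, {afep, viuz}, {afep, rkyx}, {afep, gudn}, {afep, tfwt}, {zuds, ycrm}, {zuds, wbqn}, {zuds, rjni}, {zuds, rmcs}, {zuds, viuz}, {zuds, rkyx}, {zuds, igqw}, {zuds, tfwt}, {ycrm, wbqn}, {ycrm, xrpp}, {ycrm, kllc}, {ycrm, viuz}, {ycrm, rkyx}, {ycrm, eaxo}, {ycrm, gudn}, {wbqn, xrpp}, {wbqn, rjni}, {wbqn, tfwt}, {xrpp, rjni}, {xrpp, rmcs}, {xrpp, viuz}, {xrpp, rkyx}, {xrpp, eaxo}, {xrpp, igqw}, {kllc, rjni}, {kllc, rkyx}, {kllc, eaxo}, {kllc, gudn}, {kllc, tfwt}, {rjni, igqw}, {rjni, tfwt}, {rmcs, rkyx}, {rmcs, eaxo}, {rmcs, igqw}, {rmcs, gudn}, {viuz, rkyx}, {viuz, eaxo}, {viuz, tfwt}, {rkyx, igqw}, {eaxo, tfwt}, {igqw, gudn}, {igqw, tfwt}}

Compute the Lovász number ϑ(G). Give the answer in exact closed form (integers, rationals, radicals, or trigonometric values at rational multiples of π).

N(gudn) = {hdrh, otam, nqhx, vteh, pzus, unxw, dpql, jxie, krvk, afep, ycrm, kllc, rmcs, igqw}, |N(gudn)| = 14.
N(tfwt) = {sugm, nqhx, aheb, vteh, dpql, krvk, afep, zuds, wbqn, kllc, rjni, viuz, eaxo, igqw}, |N(tfwt)| = 14.
Vertex iguw has 14 neighbors: otam, owms, dlhj, aheb, unxw, dpql, jxie, zuds, ycrm, kllc, rjni, rkyx, eaxo, igqw.
deg(owms) = 14; N(owms) = {sugm, hdrh, dlhj, nqhx, iguw, pzus, unxw, nceb, krvk, zuds, kllc, rjni, rmcs, eaxo}.
Regular of degree 14 on 29 vertices: strongly regular (29,14,6,7).
Distinct eigenvalues (to 3 d.p.): [14.0, 2.193, -3.193].
ϑ = −N·λ_min/(λ_max−λ_min) = −29·(-sqrt(29)/2 - 1/2)/(14−(-sqrt(29)/2 - 1/2)) = sqrt(29).
ϑ(G) ≈ 5.3852.

sqrt(29)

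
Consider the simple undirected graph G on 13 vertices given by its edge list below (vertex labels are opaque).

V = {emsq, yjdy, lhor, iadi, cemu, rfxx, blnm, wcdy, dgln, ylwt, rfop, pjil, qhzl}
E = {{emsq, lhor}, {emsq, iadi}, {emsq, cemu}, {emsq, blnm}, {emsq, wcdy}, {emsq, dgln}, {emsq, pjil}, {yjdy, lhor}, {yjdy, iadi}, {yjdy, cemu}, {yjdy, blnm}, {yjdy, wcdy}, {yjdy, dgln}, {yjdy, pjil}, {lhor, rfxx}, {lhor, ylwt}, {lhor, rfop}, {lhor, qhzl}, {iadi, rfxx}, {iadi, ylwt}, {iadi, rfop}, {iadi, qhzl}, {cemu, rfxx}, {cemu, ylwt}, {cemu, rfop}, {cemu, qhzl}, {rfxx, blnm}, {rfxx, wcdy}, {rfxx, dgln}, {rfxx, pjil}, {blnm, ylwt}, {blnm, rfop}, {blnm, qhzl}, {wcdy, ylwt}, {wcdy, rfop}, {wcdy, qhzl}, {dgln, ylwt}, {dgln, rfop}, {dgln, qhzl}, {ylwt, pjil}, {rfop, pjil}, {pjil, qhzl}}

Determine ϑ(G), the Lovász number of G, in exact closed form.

N(ylwt) = {lhor, iadi, cemu, blnm, wcdy, dgln, pjil}, |N(ylwt)| = 7.
N(qhzl) = {lhor, iadi, cemu, blnm, wcdy, dgln, pjil}, |N(qhzl)| = 7.
Vertex pjil has 6 neighbors: emsq, yjdy, rfxx, ylwt, rfop, qhzl.
N(dgln) = {emsq, yjdy, rfxx, ylwt, rfop, qhzl}, |N(dgln)| = 6.
Complete 2-partite, parts [7, 6]: perfect, ϑ = α = 7.
ϑ(G) ≈ 7.000000000.
α=7, χ(Ḡ)=7; ϑ=7 lies between (collapsed).

7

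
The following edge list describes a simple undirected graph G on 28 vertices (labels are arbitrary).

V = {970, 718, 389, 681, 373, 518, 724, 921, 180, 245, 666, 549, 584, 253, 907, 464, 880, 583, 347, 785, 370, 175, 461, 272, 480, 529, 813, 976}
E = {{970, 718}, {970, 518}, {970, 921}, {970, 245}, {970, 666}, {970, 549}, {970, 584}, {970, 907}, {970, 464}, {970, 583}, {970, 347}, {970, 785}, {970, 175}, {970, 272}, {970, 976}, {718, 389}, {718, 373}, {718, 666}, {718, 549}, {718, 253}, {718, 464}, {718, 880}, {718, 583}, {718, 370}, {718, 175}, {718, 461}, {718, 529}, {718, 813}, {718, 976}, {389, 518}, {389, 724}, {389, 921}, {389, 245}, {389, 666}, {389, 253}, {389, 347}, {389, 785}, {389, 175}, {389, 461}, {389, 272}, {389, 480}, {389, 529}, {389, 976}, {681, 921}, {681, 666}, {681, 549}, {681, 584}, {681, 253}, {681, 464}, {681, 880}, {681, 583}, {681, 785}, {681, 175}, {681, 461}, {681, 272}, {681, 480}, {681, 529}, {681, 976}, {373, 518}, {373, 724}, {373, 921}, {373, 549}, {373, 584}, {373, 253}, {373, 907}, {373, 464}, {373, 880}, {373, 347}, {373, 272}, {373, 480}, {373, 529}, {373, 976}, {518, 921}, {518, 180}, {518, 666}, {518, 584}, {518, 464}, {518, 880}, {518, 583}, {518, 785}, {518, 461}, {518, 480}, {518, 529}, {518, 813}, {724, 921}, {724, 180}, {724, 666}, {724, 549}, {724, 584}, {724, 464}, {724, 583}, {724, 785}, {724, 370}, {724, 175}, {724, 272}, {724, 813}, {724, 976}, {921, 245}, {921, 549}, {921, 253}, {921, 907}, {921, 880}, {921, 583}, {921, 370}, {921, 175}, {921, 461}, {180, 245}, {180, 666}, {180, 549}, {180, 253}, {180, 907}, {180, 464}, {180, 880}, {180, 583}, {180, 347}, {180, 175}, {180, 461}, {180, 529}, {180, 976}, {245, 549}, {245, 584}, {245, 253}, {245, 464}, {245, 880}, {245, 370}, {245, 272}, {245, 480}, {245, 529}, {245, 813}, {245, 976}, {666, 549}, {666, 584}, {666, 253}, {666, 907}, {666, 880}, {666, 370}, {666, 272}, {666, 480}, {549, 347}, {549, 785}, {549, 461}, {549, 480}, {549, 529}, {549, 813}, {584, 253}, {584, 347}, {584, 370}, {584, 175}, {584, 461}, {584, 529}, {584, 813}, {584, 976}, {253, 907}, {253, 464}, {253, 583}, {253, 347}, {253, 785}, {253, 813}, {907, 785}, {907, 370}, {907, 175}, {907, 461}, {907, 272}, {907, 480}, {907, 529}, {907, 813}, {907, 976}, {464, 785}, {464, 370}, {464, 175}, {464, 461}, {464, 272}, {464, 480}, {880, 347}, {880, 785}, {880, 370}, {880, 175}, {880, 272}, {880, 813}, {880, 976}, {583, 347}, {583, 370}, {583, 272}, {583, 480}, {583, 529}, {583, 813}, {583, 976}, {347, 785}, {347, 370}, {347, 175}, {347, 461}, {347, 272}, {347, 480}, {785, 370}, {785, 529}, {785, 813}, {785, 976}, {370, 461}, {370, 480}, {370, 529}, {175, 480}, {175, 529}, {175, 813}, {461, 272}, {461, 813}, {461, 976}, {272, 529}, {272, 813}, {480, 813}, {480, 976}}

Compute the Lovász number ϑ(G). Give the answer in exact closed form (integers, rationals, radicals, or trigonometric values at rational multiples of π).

Vertex 880 has 15 neighbors: 718, 681, 373, 518, 921, 180, 245, 666, 347, 785, 370, 175, 272, 813, 976.
Vertex 272 has 15 neighbors: 970, 389, 681, 373, 724, 245, 666, 907, 464, 880, 583, 347, 461, 529, 813.
deg(518) = 15; N(518) = {970, 389, 373, 921, 180, 666, 584, 464, 880, 583, 785, 461, 480, 529, 813}.
Vertex 245 has 15 neighbors: 970, 389, 921, 180, 549, 584, 253, 464, 880, 370, 272, 480, 529, 813, 976.
deg(v) = 15 for all v (|V|=28); this is K(8,2), the Kneser graph.
A has 3 distinct eigenvalues ≈ [15.0, 1.0, -5.0].
Lovász (edge-transitive): ϑ = −28·(-5)/((15)−(-5)) = 7.
ϑ(G) ≈ 7.000000000.

7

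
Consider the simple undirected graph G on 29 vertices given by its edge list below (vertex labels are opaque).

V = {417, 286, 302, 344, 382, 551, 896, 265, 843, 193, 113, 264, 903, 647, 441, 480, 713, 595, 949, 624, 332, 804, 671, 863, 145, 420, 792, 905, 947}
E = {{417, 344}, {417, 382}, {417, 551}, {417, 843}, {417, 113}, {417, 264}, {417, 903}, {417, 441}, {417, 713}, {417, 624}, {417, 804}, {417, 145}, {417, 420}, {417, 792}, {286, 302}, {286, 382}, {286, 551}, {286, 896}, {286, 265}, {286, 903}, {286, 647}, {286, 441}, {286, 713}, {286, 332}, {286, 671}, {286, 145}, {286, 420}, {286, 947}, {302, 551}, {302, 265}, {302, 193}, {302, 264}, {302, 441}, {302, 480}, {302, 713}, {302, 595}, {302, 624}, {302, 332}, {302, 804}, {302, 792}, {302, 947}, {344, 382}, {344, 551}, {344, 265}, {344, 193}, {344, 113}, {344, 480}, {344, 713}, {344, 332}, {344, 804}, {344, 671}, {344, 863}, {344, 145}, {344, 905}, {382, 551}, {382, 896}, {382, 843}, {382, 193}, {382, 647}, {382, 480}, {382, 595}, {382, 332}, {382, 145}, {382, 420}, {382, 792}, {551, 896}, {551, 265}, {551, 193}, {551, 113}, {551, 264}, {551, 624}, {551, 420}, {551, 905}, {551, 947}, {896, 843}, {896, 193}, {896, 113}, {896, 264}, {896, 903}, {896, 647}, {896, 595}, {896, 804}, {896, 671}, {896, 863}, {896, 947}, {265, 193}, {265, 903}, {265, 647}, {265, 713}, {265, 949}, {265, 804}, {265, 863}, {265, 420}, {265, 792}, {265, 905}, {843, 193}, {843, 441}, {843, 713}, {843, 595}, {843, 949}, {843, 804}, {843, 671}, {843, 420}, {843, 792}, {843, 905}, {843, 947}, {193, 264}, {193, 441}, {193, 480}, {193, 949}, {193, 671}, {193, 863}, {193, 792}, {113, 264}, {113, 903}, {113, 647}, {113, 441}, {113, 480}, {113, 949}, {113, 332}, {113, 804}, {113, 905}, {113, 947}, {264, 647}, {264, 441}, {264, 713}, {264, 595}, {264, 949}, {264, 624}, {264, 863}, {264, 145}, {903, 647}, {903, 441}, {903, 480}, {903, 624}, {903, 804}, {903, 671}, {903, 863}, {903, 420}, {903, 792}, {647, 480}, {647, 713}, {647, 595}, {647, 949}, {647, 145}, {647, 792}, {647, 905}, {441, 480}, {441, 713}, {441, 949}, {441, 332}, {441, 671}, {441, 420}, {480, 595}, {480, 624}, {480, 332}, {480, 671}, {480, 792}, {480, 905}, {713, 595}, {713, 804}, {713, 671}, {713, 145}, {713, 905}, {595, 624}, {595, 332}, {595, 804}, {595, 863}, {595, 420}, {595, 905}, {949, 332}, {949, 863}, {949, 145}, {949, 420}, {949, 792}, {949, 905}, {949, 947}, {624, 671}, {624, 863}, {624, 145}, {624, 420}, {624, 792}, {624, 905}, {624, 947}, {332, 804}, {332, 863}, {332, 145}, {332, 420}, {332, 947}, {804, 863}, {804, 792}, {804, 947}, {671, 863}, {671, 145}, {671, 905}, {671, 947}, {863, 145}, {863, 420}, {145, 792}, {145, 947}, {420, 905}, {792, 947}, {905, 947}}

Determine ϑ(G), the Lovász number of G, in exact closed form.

N(647) = {286, 382, 896, 265, 113, 264, 903, 480, 713, 595, 949, 145, 792, 905}, |N(647)| = 14.
deg(302) = 14; N(302) = {286, 551, 265, 193, 264, 441, 480, 713, 595, 624, 332, 804, 792, 947}.
deg(480) = 14; N(480) = {302, 344, 382, 193, 113, 903, 647, 441, 595, 624, 332, 671, 792, 905}.
deg(896) = 14; N(896) = {286, 382, 551, 843, 193, 113, 264, 903, 647, 595, 804, 671, 863, 947}.
deg(v) = 14 for all v (|V|=29); strongly regular (29,14,6,7).
The 3 distinct eigenvalues: [14.0, 2.192582, -3.192582].
Lovász: ϑ = −29(-sqrt(29)/2 - 1/2)/(14+-(-sqrt(29)/2 - 1/2)) = sqrt(29).
ϑ(G) ≈ 5.385165.

sqrt(29)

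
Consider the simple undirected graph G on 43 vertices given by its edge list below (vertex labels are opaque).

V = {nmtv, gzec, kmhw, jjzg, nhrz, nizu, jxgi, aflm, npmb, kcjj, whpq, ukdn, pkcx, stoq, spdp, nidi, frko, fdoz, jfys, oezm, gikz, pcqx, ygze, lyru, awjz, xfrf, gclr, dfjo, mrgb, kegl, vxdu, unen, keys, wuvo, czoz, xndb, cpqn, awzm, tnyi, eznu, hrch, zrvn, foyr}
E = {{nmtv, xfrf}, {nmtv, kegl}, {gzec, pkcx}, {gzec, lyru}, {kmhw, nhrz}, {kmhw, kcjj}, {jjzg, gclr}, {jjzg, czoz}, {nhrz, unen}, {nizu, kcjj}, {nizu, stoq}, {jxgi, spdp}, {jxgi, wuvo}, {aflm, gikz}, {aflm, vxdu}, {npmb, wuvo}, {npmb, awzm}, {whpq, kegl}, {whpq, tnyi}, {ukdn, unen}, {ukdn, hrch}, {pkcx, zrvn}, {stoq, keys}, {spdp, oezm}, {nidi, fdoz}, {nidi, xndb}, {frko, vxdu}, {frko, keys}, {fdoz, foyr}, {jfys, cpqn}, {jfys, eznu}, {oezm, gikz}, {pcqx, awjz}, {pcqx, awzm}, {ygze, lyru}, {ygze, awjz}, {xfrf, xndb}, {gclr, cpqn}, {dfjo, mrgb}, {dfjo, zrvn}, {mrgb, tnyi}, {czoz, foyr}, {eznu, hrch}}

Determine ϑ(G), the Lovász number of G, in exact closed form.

N(lyru) = {gzec, ygze}, |N(lyru)| = 2.
N(aflm) = {gikz, vxdu}, |N(aflm)| = 2.
Vertex zrvn has 2 neighbors: pkcx, dfjo.
deg(czoz) = 2; N(czoz) = {jjzg, foyr}.
43-vertex 2-regular graph: the odd cycle C_{43}.
spec(A) ≈ [2.0, 1.979, 1.915, 1.811, 1.668, 1.49, 1.279, 1.042, 0.782, 0.506, 0.219, -0.073, -0.363, -0.646, -0.914, -1.164, -1.388, -1.583, -1.744, -1.868, -1.952, -1.995] (distinct, 3 d.p.).
With N=43: ϑ(G) = 43·(-(-1)*2*cos(pi/43))/(2−(-2*cos(pi/43))) = 43*cos(pi/43)/(cos(pi/43) + 1).
Numerically 21.4712837.
21 ≤ 43*cos(pi/43)/(cos(pi/43) + 1) ≤ 22: both strict.

43*cos(pi/43)/(cos(pi/43) + 1)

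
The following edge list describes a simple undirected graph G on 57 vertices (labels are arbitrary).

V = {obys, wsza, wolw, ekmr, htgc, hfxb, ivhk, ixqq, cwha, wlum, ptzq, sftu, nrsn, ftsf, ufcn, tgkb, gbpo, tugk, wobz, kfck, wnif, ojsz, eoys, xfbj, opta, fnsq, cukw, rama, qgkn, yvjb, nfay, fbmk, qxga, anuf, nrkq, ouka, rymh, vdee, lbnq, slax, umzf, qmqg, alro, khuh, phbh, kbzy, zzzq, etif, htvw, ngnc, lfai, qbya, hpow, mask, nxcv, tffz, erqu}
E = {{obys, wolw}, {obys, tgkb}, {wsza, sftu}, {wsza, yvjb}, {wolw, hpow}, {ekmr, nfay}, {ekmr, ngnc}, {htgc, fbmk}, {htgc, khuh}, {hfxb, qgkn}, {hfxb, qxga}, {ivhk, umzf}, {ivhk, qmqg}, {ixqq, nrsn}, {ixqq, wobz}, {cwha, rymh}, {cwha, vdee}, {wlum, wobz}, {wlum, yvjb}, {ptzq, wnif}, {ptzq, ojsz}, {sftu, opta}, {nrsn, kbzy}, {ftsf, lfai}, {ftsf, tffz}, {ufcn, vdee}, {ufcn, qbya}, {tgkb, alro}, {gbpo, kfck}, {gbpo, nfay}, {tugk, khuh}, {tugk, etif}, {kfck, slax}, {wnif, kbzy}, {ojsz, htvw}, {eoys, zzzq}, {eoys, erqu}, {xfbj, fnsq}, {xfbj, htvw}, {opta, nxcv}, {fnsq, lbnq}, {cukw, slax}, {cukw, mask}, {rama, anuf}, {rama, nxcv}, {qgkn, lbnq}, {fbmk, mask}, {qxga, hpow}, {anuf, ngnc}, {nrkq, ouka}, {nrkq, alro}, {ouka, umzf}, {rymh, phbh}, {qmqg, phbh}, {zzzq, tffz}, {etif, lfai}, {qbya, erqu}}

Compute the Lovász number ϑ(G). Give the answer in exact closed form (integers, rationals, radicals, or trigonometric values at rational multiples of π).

deg(ivhk) = 2; N(ivhk) = {umzf, qmqg}.
Vertex lfai has 2 neighbors: ftsf, etif.
deg(qxga) = 2; N(qxga) = {hfxb, hpow}.
deg(ixqq) = 2; N(ixqq) = {nrsn, wobz}.
57-vertex 2-regular graph: this is C_{57}, the 57-cycle.
spec(A) ≈ [2.0, 1.98786, 1.95159, 1.89163, 1.80871, 1.70384, 1.57828, 1.43357, 1.27145, 1.0939, 0.90307, 0.70128, 0.49097, 0.27471, 0.05511, -0.16516, -0.38342, -0.59703, -0.80339, -1.0, -1.18447, -1.35456, -1.50821, -1.64356, -1.75895, -1.85299, -1.92454, -1.97272, -1.99696] (distinct, 5 d.p.).
−57·(-2*cos(pi/57)) / ((2)−(-2*cos(pi/57))) = 57*cos(pi/57)/(cos(pi/57) + 1) = ϑ(G).
= 28.478345168… (decimal).
α=28, χ(Ḡ)=29; ϑ=57*cos(pi/57)/(cos(pi/57) + 1) lies between (both strict).

57*cos(pi/57)/(cos(pi/57) + 1)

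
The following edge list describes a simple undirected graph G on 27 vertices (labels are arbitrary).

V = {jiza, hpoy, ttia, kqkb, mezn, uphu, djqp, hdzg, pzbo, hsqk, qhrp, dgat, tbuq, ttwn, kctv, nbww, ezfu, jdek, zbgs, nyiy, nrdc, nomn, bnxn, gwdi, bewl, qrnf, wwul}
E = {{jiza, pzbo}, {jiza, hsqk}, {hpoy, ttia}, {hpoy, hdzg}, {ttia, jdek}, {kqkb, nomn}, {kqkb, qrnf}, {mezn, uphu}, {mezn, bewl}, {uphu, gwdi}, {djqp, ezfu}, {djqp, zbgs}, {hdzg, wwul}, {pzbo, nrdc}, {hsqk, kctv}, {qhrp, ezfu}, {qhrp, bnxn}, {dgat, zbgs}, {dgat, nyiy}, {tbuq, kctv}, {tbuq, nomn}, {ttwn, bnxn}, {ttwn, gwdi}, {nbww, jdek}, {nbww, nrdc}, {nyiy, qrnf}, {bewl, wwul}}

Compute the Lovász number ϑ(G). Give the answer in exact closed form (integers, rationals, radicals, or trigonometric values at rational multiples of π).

deg(bnxn) = 2; N(bnxn) = {qhrp, ttwn}.
deg(nomn) = 2; N(nomn) = {kqkb, tbuq}.
Vertex nrdc has 2 neighbors: pzbo, nbww.
deg(ezfu) = 2; N(ezfu) = {djqp, qhrp}.
G on 27 vertices is 2-regular; a single 27-cycle (edge-transitive).
The 14 distinct eigenvalues: [2.0, 1.94609, 1.78727, 1.53209, 1.19432, 0.79216, 0.3473, -0.11629, -0.57361, -1.0, -1.37248, -1.67098, -1.87939, -1.98648].
With N=27: ϑ(G) = 27·(-(-1)*2*cos(pi/27))/(2−(-2*cos(pi/27))) = 27*cos(pi/27)/(cos(pi/27) + 1).
= 13.4542… (decimal).
Lovász sandwich 13 ≤ 27*cos(pi/27)/(cos(pi/27) + 1) ≤ 14: both strict.

27*cos(pi/27)/(cos(pi/27) + 1)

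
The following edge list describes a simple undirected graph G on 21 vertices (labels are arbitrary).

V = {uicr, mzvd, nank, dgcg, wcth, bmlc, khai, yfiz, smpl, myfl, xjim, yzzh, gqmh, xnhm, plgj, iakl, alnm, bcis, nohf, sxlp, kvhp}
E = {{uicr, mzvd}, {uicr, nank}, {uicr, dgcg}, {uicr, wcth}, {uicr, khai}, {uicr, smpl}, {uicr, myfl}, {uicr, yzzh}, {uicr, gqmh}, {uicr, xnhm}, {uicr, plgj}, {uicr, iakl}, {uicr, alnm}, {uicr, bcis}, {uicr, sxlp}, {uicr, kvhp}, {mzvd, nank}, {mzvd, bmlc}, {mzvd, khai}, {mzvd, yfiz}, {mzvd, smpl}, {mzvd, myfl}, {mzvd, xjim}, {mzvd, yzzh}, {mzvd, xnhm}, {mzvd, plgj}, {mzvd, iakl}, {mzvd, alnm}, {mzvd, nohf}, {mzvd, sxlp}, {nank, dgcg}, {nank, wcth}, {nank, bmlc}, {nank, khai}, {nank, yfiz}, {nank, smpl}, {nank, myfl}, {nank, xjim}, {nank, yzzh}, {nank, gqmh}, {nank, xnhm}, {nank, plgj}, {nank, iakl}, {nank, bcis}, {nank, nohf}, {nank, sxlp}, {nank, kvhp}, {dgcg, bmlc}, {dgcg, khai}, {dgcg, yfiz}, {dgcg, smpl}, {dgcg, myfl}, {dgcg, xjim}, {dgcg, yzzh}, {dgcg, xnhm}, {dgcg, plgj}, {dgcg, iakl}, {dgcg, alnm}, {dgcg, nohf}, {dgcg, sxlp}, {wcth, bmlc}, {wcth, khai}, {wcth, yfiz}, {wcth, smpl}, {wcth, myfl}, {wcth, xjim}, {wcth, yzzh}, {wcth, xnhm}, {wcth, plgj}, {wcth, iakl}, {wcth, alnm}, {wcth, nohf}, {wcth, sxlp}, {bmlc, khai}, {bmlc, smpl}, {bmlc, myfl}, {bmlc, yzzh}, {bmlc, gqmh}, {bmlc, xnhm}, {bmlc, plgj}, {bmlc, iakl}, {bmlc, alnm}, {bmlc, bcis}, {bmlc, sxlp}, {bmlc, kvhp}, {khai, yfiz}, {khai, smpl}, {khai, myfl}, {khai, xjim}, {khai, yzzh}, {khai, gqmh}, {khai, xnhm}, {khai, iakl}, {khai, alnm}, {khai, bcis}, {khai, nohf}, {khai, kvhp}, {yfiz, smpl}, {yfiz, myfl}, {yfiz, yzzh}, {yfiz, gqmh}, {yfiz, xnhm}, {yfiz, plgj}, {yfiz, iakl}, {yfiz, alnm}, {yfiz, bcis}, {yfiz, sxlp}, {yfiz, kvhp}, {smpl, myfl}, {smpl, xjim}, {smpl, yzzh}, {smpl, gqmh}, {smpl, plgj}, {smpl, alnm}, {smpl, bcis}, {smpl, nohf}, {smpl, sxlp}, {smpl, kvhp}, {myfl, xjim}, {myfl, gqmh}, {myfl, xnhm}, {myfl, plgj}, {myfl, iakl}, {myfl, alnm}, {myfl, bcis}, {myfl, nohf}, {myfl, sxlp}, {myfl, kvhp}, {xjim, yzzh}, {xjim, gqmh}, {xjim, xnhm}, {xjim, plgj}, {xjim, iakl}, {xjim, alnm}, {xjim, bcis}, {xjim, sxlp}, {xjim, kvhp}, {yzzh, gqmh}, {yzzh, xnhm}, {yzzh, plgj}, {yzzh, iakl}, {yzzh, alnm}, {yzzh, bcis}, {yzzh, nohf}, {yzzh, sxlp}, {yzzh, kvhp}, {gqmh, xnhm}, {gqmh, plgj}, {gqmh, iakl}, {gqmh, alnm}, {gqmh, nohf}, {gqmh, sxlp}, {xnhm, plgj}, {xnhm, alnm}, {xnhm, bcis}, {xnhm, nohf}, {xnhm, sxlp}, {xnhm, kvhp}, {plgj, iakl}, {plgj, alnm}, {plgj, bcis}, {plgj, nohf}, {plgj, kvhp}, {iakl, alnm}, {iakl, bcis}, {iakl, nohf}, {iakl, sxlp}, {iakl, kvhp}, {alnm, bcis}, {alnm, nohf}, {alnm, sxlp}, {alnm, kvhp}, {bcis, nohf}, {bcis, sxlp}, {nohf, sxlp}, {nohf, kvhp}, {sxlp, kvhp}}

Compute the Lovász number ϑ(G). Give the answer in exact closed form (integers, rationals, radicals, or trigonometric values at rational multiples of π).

6

Vertex bmlc has 16 neighbors: mzvd, nank, dgcg, wcth, khai, smpl, myfl, yzzh, gqmh, xnhm, plgj, iakl, alnm, bcis, sxlp, kvhp.
Vertex myfl has 19 neighbors: uicr, mzvd, nank, dgcg, wcth, bmlc, khai, yfiz, smpl, xjim, gqmh, xnhm, plgj, iakl, alnm, bcis, nohf, sxlp, kvhp.
deg(plgj) = 18; N(plgj) = {uicr, mzvd, nank, dgcg, wcth, bmlc, yfiz, smpl, myfl, xjim, yzzh, gqmh, xnhm, iakl, alnm, bcis, nohf, kvhp}.
deg(gqmh) = 15; N(gqmh) = {uicr, nank, bmlc, khai, yfiz, smpl, myfl, xjim, yzzh, xnhm, plgj, iakl, alnm, nohf, sxlp}.
6 parts of sizes [6, 5, 3, 3, 2, 2]; α(G) = 6 = ϑ (perfect).
≈ 6.0000000 (to 7 d.p.).
6 ≤ 6 ≤ 6: collapsed.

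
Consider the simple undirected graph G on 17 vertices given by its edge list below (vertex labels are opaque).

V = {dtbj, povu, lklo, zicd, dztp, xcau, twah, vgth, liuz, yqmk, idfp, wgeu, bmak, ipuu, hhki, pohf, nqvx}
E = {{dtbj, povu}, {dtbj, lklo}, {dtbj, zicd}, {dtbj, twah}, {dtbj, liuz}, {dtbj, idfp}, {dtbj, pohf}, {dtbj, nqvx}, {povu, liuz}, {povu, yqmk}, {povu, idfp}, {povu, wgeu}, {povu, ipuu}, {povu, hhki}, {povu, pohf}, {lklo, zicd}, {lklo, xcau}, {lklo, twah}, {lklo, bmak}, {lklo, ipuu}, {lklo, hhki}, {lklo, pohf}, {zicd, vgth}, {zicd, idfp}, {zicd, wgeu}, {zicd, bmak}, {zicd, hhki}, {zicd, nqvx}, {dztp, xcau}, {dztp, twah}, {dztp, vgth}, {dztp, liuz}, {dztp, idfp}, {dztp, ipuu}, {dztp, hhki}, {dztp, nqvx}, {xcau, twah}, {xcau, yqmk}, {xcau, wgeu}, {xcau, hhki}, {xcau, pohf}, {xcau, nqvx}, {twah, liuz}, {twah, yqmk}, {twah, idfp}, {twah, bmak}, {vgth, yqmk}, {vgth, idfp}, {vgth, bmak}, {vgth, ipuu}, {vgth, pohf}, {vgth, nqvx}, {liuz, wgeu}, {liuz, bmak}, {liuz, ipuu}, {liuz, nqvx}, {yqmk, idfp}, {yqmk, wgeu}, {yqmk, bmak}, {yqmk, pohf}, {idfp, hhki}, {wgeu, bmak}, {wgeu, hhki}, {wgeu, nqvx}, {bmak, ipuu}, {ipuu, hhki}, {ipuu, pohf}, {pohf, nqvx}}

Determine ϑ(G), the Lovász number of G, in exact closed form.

sqrt(17)

Vertex hhki has 8 neighbors: povu, lklo, zicd, dztp, xcau, idfp, wgeu, ipuu.
Vertex liuz has 8 neighbors: dtbj, povu, dztp, twah, wgeu, bmak, ipuu, nqvx.
N(idfp) = {dtbj, povu, zicd, dztp, twah, vgth, yqmk, hhki}, |N(idfp)| = 8.
deg(dtbj) = 8; N(dtbj) = {povu, lklo, zicd, twah, liuz, idfp, pohf, nqvx}.
deg(v) = 8 for all v (|V|=17); Paley(17): SR with (k,λ,μ)=(8,3,4).
Distinct eigenvalues (to 3 d.p.): [8.0, 1.562, -2.562].
λ_max=8, λ_min=-sqrt(17)/2 - 1/2; ϑ = −17·λ_min/(λ_max−λ_min) = sqrt(17).
= 4.1231056… (decimal).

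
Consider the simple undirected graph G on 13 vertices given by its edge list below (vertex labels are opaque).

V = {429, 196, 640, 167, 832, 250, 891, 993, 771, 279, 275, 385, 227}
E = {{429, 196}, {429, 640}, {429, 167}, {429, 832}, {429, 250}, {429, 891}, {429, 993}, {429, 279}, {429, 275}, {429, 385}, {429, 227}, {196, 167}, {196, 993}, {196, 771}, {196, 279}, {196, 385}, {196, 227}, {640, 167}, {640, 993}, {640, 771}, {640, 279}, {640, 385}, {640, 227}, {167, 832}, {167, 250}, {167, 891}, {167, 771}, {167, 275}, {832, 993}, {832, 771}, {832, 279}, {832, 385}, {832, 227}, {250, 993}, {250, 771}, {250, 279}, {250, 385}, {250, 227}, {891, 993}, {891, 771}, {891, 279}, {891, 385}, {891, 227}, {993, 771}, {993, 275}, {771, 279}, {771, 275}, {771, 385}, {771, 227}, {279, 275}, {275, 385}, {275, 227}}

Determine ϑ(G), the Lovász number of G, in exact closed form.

Vertex 385 has 8 neighbors: 429, 196, 640, 832, 250, 891, 771, 275.
deg(832) = 7; N(832) = {429, 167, 993, 771, 279, 385, 227}.
N(167) = {429, 196, 640, 832, 250, 891, 771, 275}, |N(167)| = 8.
deg(250) = 7; N(250) = {429, 167, 993, 771, 279, 385, 227}.
3 parts of sizes [6, 5, 2]; α(G) = 6 = ϑ (perfect).
= 6.0000000… (decimal).
Lovász sandwich 6 ≤ 6 ≤ 6: collapsed.

6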